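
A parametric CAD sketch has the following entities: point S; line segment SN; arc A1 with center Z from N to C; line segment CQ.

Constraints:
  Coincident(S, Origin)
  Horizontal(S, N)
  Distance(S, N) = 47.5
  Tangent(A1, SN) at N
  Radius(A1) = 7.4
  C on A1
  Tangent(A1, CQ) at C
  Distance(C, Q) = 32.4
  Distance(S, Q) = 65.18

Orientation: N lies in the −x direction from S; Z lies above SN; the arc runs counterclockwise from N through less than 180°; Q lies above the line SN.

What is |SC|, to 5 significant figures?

41.682

S is at the origin; S and N share the same y with |SN| = 47.5 and N on the −x side, so N = (-47.500, 0.0000). Since A1 is tangent to SN there, ZN ⟂ SN, so Z = N + (0, 7.4) = (-47.500, 7.4000). Since ZC ⟂ CQ (tangency), |ZQ| = √(7.4² + 32.4²) = 33.234 regardless of where C sits on A1. So Q lies on both circle(S, 65.18) and circle(Z, 33.234); the above-SN intersection is Q = (-51.121, 40.437). C is the foot of the tangent from Q: C = (-40.508, 9.8238).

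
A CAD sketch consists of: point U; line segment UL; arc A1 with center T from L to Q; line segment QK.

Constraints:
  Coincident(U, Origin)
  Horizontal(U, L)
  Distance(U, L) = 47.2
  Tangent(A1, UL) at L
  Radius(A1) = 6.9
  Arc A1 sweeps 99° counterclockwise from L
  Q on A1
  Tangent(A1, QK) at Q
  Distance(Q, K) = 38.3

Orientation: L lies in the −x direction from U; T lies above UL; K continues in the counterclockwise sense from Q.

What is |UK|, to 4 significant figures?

65.19

U is at the origin; U and L share the same y with |UL| = 47.2 and L on the −x side, so L = (-47.20, 0.000). Tangency of A1 to UL means the radius TL is perpendicular to UL, so T = L + (0, 6.9) = (-47.20, 6.900). On A1, L sits at bearing -90° from T; a 99° counterclockwise sweep puts Q at bearing 9°, so Q = T + 6.9·(cos 9°, sin 9°) = (-40.38, 7.979). Since A1 is tangent to QK there, TQ ⟂ QK, so QK runs along (−sin 9°, cos 9°); with |QK| = 38.3, K = (-46.38, 45.81). Then |UK| = |K − U| = 65.19.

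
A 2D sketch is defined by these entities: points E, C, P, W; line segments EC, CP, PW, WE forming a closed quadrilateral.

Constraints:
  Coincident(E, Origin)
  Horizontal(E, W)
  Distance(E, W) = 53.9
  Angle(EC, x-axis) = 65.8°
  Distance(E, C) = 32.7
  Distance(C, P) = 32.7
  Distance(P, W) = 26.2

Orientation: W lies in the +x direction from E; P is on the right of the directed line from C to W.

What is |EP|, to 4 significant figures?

27.71

Checks: |CP| = 32.70 ✓; |PW| = 26.20 ✓.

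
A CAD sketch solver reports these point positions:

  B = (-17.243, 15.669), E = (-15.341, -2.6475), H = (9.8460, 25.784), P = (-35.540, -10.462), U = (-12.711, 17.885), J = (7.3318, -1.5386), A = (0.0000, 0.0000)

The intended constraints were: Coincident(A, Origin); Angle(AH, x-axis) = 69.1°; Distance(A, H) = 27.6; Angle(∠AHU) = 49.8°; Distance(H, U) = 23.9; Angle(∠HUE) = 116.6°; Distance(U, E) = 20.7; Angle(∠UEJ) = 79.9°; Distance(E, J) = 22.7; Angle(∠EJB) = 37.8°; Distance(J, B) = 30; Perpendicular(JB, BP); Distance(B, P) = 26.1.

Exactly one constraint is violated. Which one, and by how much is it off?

Distance(B, P) = 26.1 — off by 5.80.

A = (0.00, 0.00) ✓; AH at 69.10° ✓; |AH| = 27.60 ✓; ∠AHU = 49.80° ✓; |HU| = 23.90 ✓; ∠HUE = 116.6° ✓; |UE| = 20.70 ✓; ∠UEJ = 79.90° ✓; |EJ| = 22.70 ✓; ∠EJB = 37.80° ✓; |JB| = 30.00 ✓; ∠(JB, BP) = 90.00° ✓; |BP| = 31.90 ✗.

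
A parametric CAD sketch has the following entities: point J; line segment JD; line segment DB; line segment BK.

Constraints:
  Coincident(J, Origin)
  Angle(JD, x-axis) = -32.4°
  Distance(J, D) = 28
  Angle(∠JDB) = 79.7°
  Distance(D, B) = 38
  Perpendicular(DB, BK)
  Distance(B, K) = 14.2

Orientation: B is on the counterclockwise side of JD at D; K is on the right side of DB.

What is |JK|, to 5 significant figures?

53.212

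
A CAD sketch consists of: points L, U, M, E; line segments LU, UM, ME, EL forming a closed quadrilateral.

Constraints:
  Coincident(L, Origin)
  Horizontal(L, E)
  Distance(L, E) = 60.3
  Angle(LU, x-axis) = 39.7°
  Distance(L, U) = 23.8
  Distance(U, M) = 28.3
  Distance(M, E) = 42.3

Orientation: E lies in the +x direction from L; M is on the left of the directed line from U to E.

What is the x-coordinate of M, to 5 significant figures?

37.739

Checks: |UM| = 28.30 ✓; |ME| = 42.30 ✓.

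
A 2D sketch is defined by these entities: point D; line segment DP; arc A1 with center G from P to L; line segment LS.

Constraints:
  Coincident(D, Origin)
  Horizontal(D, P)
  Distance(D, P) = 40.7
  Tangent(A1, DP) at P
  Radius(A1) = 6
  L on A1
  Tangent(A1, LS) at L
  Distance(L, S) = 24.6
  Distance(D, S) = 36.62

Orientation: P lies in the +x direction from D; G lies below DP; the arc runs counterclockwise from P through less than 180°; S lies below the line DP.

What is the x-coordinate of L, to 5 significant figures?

35.182

D is at the origin; D and P share the same y with |DP| = 40.7 and P on the +x side, so P = (40.700, 0.0000). Since A1 is tangent to DP there, GP ⟂ DP, so G = P + (0, -6) = (40.700, -6.0000). Since GL ⟂ LS (tangency), |GS| = √(6.0² + 24.6²) = 25.321 regardless of where L sits on A1. So S lies on both circle(D, 36.62) and circle(G, 25.321); the below-DP intersection is S = (25.518, -26.265). L is the foot of the tangent from S: L = (35.182, -3.6429).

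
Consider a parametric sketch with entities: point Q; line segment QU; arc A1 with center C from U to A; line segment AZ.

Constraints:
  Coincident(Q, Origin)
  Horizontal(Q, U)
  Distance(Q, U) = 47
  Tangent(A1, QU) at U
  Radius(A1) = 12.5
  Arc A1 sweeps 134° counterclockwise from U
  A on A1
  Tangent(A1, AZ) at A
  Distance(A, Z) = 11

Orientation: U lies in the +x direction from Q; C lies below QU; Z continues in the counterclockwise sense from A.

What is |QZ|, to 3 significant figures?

54.1

Q is at the origin; Q and U share the same y with |QU| = 47.0 and U on the +x side, so U = (47.0, 0.00). The tangent condition forces CU to be normal to QU, so C = U + (0, -12.5) = (47.0, -12.5). On A1, U sits at bearing 90° from C; a 134° counterclockwise sweep puts A at bearing 224°, so A = C + 12.5·(cos 224°, sin 224°) = (38.0, -21.2). A1 meets AZ tangentially, so CA is at right angles to AZ, so AZ runs along (−sin 224°, cos 224°); with |AZ| = 11.0, Z = (45.6, -29.1). Then |QZ| = |Z − Q| = 54.1.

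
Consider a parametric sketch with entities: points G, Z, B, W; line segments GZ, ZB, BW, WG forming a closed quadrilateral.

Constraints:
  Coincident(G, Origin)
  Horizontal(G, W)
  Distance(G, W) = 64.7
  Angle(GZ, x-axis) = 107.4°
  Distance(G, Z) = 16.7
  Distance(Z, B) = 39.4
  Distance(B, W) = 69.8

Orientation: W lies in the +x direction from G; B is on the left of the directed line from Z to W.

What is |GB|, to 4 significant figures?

51.94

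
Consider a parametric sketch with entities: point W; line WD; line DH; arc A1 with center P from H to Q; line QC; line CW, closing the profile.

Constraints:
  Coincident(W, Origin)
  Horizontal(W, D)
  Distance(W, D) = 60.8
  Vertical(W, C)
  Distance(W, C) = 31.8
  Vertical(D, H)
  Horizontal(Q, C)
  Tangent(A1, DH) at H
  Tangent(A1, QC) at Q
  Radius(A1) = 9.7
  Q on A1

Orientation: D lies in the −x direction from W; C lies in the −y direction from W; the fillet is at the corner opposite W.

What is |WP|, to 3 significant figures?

55.7

W is at the origin; WD is horizontal with |WD| = 60.8 and D on the −x side, so D = (-60.8, 0.00). W and C share the same x with |WC| = 31.8 and C on the −y side, so C = (0.00, -31.8). The virtual corner opposite W is at (-60.8, -31.8). Since A1 is tangent to DH there, PH ⟂ DH and the tangent condition forces PQ to be normal to QC, with radius 9.7, so the center P sits 9.7 in from both sides at P = (-51.1, -22.1). Then |WP| = |P − W| = 55.7.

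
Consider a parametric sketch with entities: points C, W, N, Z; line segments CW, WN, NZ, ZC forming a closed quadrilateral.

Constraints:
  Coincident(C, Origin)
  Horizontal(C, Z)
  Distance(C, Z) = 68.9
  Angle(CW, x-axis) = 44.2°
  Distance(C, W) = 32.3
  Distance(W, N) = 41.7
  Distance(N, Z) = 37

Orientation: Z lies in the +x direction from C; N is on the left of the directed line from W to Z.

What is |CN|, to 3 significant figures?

72.3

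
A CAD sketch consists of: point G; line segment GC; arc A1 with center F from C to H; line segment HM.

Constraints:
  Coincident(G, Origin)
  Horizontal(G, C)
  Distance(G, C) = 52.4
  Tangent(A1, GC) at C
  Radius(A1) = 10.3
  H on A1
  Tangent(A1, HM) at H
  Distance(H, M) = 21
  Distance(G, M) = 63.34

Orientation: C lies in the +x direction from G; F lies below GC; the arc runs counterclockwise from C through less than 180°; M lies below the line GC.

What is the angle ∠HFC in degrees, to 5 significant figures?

119.21°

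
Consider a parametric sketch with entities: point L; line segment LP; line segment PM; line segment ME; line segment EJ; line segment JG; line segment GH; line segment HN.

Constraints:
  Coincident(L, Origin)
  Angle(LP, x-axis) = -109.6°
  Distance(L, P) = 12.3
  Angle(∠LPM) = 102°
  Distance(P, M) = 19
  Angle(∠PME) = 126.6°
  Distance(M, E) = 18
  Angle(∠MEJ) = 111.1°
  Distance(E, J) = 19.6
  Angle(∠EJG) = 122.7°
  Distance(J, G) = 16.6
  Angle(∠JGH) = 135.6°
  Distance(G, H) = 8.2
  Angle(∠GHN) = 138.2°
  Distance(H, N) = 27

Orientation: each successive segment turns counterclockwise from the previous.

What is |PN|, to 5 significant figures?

5.4255

∠JGH = 135.6° gives GH at -167.60° from the x-axis; with |GH| = 8.2, H = (6.4437, 11.776). ∠GHN = 138.2° gives HN at -125.80° from the x-axis; with |HN| = 27.0, N = (-9.3501, -10.123). Then |PN| = |N − P| = 5.4255.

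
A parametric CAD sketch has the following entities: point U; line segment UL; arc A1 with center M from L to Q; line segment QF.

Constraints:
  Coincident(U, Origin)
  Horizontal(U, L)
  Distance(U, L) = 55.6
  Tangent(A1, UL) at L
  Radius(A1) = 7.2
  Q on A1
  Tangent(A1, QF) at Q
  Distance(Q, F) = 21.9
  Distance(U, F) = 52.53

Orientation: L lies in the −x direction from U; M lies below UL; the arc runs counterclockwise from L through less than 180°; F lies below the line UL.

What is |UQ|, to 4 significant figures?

61.83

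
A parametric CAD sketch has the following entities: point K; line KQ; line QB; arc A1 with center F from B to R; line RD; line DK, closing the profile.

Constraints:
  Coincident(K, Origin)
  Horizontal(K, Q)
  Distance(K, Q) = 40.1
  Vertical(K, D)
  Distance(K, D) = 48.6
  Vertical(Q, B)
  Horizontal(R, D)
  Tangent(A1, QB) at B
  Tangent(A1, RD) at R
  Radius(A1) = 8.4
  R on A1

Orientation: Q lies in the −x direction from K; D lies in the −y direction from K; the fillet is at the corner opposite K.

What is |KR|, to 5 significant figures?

58.025

K is at the origin; KQ is horizontal with |KQ| = 40.1 and Q on the −x side, so Q = (-40.100, 0.0000). KD is vertical with |KD| = 48.6 and D on the −y side, so D = (0.0000, -48.600). The virtual corner opposite K is at (-40.100, -48.600). The tangent condition forces FB to be normal to QB and tangency of A1 to RD means the radius FR is perpendicular to RD, with radius 8.4, so the center F sits 8.4 in from both sides at F = (-31.700, -40.200). That places the tangent points at B = (-40.100, -40.200) on QB and R = (-31.700, -48.600) on RD. Then |KR| = |R − K| = 58.025.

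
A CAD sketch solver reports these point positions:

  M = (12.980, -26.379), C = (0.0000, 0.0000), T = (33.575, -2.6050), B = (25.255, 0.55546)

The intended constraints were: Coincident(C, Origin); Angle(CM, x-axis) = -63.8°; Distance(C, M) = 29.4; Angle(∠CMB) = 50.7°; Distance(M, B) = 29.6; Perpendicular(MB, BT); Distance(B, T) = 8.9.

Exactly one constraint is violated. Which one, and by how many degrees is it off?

Perpendicular(MB, BT) — off by 3.70°.

C = (0.00, 0.00) ✓; CM at -63.80° ✓; |CM| = 29.40 ✓; ∠CMB = 50.70° ✓; |MB| = 29.60 ✓; ∠(MB, BT) = 86.30° ✗; |BT| = 8.900 ✓.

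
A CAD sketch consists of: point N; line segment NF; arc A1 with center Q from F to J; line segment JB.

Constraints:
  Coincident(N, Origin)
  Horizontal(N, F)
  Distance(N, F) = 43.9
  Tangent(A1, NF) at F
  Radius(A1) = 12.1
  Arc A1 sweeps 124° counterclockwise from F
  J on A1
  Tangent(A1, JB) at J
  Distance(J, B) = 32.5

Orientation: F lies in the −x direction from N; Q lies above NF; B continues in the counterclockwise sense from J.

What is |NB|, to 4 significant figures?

69.33

N is at the origin; NF is horizontal with |NF| = 43.9 and F on the −x side, so F = (-43.90, 0.000). Tangency of A1 to NF means the radius QF is perpendicular to NF, so Q = F + (0, 12.1) = (-43.90, 12.10). On A1, F sits at bearing -90° from Q; a 124° counterclockwise sweep puts J at bearing 34°, so J = Q + 12.1·(cos 34°, sin 34°) = (-33.87, 18.87). Tangency of A1 to JB means the radius QJ is perpendicular to JB, so JB runs along (−sin 34°, cos 34°); with |JB| = 32.5, B = (-52.04, 45.81). Then |NB| = |B − N| = 69.33.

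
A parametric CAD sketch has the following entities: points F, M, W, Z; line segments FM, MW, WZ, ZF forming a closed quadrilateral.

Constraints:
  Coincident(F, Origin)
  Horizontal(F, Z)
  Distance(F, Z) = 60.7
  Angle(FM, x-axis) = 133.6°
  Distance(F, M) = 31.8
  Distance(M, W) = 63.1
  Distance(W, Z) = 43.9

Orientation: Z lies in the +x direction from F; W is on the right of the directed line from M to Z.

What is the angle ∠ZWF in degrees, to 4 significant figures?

106.4°

F is at the origin; F and Z share the same y with |FZ| = 60.7 and Z in +x, so Z = (60.7, 0). FM runs at 133.6° with |FM| = 31.8, so M = (-21.93, 23.03). W is determined by |MW| = 63.1 and |WZ| = 43.9 together: it lies at the intersection of circle(M, 63.1) and circle(Z, 43.9). With |MZ| = 85.78, the foot of the radical line on MZ is 54.86 from M and the perpendicular offset is √(63.1² − 54.86²) = 31.17. Taking the right-of-MZ solution: W = (22.55, -21.73).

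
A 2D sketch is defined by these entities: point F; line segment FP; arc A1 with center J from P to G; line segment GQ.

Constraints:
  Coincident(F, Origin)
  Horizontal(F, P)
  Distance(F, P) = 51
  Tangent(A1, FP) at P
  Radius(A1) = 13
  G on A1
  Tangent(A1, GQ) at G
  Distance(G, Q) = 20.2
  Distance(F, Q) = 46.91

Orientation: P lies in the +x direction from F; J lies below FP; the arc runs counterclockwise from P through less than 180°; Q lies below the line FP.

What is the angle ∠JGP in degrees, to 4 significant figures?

49.25°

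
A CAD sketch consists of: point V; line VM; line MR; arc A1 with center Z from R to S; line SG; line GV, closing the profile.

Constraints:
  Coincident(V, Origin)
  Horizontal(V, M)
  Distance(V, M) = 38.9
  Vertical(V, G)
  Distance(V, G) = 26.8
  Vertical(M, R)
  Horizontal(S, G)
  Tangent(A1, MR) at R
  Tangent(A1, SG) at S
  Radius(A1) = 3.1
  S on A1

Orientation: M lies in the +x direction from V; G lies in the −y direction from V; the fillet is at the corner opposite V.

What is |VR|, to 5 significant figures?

45.551

The virtual corner opposite V is at (38.900, -26.800). Since A1 is tangent to MR there, ZR ⟂ MR and A1 meets SG tangentially, so ZS is at right angles to SG, with radius 3.1, so the center Z sits 3.1 in from both sides at Z = (35.800, -23.700). That places the tangent points at R = (38.900, -23.700) on MR and S = (35.800, -26.800) on SG. Then |VR| = |R − V| = 45.551.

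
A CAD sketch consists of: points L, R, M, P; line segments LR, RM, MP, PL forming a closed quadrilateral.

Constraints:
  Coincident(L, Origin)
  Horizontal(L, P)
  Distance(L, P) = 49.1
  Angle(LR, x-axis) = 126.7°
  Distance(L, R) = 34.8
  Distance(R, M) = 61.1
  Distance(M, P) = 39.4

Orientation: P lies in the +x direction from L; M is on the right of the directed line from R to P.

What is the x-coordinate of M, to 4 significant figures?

15.79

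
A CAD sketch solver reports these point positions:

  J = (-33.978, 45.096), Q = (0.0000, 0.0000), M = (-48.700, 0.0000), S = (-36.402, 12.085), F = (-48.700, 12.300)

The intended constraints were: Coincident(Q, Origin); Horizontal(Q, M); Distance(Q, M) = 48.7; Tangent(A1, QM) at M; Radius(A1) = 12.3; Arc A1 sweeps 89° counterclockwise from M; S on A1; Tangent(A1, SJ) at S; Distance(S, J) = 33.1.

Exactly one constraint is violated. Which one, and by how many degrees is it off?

Tangent(A1, SJ) at S — off by 3.20°.

Q = (0.00, 0.00) ✓; Q.y = 0.00, M.y = 0.00 ✓; |QM| = 48.70 ✓; ∠(FM, MQ) = 90.00° ✓; |FM| = 12.30 ✓; bearing(F→S) − bearing(F→M) = 89.00° ✓; |FS| = 12.30 ✓; ∠(FS, SJ) = 93.20° ✗; |SJ| = 33.10 ✓.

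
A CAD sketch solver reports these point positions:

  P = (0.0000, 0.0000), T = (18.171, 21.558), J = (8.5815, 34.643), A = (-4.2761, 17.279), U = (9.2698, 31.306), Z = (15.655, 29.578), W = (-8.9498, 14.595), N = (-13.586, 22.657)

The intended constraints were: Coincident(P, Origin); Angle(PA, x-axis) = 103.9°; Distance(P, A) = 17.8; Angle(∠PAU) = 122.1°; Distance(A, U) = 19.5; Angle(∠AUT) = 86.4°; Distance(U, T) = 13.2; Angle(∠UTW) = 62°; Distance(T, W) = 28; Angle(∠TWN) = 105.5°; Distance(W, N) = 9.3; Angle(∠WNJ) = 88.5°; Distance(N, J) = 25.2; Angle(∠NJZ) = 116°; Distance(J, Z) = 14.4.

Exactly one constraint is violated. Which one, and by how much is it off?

Distance(J, Z) = 14.4 — off by 5.70.

P = (0.00, 0.00) ✓; PA at 103.9° ✓; |PA| = 17.80 ✓; ∠PAU = 122.1° ✓; |AU| = 19.50 ✓; ∠AUT = 86.40° ✓; |UT| = 13.20 ✓; ∠UTW = 62.00° ✓; |TW| = 28.00 ✓; ∠TWN = 105.5° ✓; |WN| = 9.300 ✓; ∠WNJ = 88.50° ✓; |NJ| = 25.20 ✓; ∠NJZ = 116.0° ✓; |JZ| = 8.700 ✗.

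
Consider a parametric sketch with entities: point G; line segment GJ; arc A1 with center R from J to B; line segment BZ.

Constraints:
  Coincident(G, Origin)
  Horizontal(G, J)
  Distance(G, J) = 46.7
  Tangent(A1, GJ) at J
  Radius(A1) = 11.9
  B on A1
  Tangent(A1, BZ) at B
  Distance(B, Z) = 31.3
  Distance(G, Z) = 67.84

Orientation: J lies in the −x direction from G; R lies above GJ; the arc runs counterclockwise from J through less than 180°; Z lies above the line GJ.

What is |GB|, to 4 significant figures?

40.12

Checks: |RB| = 11.90 ✓; ∠(RB, BZ) = 90.00° ✓; |BZ| = 31.30 ✓; |GZ| = 67.84 ✓.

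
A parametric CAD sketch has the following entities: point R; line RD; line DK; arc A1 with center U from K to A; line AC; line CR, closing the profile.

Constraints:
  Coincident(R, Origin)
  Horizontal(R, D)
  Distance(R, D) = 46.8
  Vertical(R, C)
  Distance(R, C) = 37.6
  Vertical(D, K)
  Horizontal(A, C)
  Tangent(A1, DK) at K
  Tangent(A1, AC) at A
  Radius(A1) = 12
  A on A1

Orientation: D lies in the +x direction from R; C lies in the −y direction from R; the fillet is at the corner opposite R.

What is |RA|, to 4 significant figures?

51.23

The virtual corner opposite R is at (46.80, -37.60). Since A1 is tangent to DK there, UK ⟂ DK and since A1 is tangent to AC there, UA ⟂ AC, with radius 12.0, so the center U sits 12.0 in from both sides at U = (34.80, -25.60). That places the tangent points at K = (46.80, -25.60) on DK and A = (34.80, -37.60) on AC. Then |RA| = |A − R| = 51.23.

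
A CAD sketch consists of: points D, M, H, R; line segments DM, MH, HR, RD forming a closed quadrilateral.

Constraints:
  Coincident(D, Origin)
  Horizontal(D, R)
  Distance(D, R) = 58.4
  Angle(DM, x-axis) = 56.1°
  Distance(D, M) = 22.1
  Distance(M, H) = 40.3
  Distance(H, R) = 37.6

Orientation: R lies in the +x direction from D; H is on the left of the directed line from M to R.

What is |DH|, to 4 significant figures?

60.49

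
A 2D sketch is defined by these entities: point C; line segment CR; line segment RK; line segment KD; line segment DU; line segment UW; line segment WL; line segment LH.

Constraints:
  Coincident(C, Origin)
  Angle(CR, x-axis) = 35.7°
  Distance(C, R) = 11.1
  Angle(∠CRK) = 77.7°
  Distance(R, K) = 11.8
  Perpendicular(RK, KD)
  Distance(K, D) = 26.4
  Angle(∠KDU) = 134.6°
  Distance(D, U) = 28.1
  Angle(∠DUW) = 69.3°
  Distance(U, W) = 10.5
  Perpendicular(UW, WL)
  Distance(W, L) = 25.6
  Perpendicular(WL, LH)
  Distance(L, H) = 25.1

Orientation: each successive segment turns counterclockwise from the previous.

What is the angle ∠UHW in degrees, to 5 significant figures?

14.738°

C is at the origin; CR runs at 35.7° with length 11.1, so R = (9.0141, 6.4773). ∠CRK = 77.7° gives RK at 138.00° from the x-axis; with |RK| = 11.8, K = (0.24502, 14.373). RK ⟂ KD, so KD runs at -132.00°; with |KD| = 26.4, D = (-17.420, -5.2460). ∠KDU = 134.6° gives DU at -86.600° from the x-axis; with |DU| = 28.1, U = (-15.754, -33.297). ∠DUW = 69.3° gives UW at 24.100° from the x-axis; with |UW| = 10.5, W = (-6.1688, -29.009). The perpendicularity gives WL at right angles to UW, so WL runs at 114.10°; with |WL| = 25.6, L = (-16.622, -5.6405). The perpendicularity gives LH at right angles to WL, so LH runs at -155.90°; with |LH| = 25.1, H = (-39.534, -15.890). Then cos ∠UHW = HU·HW / (|HU||HW|), giving 14.738°.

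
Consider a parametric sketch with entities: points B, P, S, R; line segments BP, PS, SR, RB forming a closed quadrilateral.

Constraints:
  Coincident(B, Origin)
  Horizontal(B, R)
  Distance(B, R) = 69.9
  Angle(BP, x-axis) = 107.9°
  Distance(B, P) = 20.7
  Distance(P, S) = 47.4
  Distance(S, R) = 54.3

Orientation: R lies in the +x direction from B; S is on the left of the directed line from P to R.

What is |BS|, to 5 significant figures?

54.965

B is at the origin; B and R share the same y with |BR| = 69.9 and R in +x, so R = (69.9, 0). BP runs at 107.9° with |BP| = 20.7, so P = (-6.3623, 19.698). S is determined by |PS| = 47.4 and |SR| = 54.3 together: it lies at the intersection of circle(P, 47.4) and circle(R, 54.3). With |PR| = 78.765, the foot of the radical line on PR is 34.928 from P and the perpendicular offset is √(47.4² − 34.928²) = 32.044. Taking the left-of-PR solution: S = (35.469, 41.988).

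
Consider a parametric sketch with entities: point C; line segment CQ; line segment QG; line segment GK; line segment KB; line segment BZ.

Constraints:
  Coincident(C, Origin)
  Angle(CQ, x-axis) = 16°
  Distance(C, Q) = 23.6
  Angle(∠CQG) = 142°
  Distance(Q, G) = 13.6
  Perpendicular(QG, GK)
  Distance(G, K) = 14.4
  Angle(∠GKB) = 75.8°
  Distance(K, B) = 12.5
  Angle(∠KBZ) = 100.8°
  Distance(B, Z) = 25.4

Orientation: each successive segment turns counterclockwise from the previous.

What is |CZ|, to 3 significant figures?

35.8

C is at the origin; CQ runs at 16.0° with length 23.6, so Q = (22.7, 6.51). ∠CQG = 142.0° gives QG at 54.0° from the x-axis; with |QG| = 13.6, G = (30.7, 17.5). QG is perpendicular to GK, so GK runs at 144°; with |GK| = 14.4, K = (19.0, 26.0). ∠GKB = 75.8° gives KB at -112° from the x-axis; with |KB| = 12.5, B = (14.4, 14.4). ∠KBZ = 100.8° gives BZ at -32.6° from the x-axis; with |BZ| = 25.4, Z = (35.8, 0.681). Then |CZ| = |Z − C| = 35.8.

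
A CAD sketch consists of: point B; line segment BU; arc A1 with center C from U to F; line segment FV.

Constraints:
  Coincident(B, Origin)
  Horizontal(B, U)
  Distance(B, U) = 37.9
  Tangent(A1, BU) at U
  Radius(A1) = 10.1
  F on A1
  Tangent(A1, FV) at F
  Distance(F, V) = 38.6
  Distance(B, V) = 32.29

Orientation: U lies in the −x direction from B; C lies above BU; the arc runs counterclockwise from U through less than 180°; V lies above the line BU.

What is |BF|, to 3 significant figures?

30.6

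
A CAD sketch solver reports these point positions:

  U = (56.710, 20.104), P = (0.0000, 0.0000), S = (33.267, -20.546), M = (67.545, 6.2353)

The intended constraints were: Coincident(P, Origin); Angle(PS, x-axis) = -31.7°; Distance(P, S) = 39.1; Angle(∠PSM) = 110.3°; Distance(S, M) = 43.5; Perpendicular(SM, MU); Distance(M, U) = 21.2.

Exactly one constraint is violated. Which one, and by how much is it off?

Distance(M, U) = 21.2 — off by 3.60.

P = (0.00, 0.00) ✓; PS at -31.70° ✓; |PS| = 39.10 ✓; ∠PSM = 110.3° ✓; |SM| = 43.50 ✓; ∠(SM, MU) = 90.00° ✓; |MU| = 17.60 ✗.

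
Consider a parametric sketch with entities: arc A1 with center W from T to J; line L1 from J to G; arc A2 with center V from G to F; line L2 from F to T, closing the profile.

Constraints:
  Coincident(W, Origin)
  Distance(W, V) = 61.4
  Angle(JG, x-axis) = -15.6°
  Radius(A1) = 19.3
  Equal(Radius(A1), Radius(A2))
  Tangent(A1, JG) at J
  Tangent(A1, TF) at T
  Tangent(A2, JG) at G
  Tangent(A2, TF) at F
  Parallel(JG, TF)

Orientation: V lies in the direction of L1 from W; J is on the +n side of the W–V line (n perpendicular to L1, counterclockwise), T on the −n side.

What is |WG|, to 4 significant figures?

64.36

Tangency of A1 to both parallel lines with radius 19.3 puts J and T at W ± 19.3·n: J = (5.190, 18.59), T = (-5.190, -18.59). Equal radii place G and F the same way about V: G = V + 19.3·n = (64.33, 2.077), F = V − 19.3·n = (53.95, -35.10). Then |WG| = |G − W| = 64.36.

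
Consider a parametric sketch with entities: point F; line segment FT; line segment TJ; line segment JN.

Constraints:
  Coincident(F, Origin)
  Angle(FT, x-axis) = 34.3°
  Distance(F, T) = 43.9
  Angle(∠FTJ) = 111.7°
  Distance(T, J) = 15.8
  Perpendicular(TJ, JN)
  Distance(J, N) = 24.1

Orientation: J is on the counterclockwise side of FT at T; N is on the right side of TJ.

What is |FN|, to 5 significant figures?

72.364

F is at the origin; FT runs at 34.3° with length 43.9, so T = 43.9·(cos 34.3°, sin 34.3°) = (36.266, 24.739). ∠FTJ = 111.7°, so TJ runs at 34.3° + (180° − 111.7°) = 102.60° from the x-axis; with |TJ| = 15.8, J = T + 15.8·(cos 102.60°, sin 102.60°) = (32.819, 40.158). TJ is perpendicular to JN; with |JN| = 24.1 on the right of TJ, N = J + 24.1·(0.97592, 0.21814) = (56.339, 45.416). Then |FN| = |N − F| = 72.364.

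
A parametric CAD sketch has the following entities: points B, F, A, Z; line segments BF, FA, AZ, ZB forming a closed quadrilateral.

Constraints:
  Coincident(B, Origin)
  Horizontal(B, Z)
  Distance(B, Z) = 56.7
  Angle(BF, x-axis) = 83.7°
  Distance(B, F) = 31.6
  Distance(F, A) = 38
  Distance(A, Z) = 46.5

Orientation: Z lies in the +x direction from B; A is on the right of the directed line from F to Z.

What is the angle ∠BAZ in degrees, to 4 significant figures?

143.5°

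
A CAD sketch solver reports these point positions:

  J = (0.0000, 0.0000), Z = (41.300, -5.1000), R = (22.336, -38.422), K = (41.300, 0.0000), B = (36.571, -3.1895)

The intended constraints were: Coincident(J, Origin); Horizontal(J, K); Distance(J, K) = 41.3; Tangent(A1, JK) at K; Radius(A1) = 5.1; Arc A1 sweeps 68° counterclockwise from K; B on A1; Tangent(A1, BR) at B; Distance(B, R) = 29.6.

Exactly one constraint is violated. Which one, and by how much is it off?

Distance(B, R) = 29.6 — off by 8.40.

J = (0.00, 0.00) ✓; J.y = 0.00, K.y = 0.00 ✓; |JK| = 41.30 ✓; ∠(ZK, KJ) = 90.00° ✓; |ZK| = 5.100 ✓; bearing(Z→B) − bearing(Z→K) = 68.00° ✓; |ZB| = 5.100 ✓; ∠(ZB, BR) = 90.00° ✓; |BR| = 38.00 ✗.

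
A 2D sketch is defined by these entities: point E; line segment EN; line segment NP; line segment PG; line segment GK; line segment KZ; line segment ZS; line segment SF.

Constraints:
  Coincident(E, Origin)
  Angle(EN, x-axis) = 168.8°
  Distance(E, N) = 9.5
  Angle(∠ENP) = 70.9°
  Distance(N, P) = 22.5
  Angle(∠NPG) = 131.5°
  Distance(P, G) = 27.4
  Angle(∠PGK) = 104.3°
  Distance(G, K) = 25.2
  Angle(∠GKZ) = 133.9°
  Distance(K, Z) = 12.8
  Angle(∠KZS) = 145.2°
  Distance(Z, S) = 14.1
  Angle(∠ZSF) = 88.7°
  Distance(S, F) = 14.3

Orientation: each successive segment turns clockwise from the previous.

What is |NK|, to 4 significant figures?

49.12

∠NPG = 131.5° gives PG at 11.20° from the x-axis; with |PG| = 27.4, G = (28.91, 26.59). ∠PGK = 104.3° gives GK at -64.50° from the x-axis; with |GK| = 25.2, K = (39.76, 3.848). Then |NK| = |K − N| = 49.12.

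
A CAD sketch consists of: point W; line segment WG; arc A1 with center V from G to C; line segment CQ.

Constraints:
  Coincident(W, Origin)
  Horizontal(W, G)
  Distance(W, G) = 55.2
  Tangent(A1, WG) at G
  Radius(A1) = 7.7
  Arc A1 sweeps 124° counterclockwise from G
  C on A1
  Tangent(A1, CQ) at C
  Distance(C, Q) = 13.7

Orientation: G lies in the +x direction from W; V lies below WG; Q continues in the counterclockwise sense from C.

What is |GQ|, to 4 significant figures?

23.40

On A1, G sits at bearing 90° from V; a 124° counterclockwise sweep puts C at bearing 214°, so C = V + 7.7·(cos 214°, sin 214°) = (48.82, -12.01). The tangent condition forces VC to be normal to CQ, so CQ runs along (−sin 214°, cos 214°); with |CQ| = 13.7, Q = (56.48, -23.36). Then |GQ| = |Q − G| = 23.40.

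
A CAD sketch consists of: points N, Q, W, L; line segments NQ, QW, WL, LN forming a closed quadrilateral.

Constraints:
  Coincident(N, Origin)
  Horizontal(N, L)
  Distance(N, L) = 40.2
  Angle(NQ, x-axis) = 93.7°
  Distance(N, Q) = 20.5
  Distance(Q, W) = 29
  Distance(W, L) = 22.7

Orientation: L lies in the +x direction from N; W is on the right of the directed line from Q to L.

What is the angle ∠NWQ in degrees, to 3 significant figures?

44.3°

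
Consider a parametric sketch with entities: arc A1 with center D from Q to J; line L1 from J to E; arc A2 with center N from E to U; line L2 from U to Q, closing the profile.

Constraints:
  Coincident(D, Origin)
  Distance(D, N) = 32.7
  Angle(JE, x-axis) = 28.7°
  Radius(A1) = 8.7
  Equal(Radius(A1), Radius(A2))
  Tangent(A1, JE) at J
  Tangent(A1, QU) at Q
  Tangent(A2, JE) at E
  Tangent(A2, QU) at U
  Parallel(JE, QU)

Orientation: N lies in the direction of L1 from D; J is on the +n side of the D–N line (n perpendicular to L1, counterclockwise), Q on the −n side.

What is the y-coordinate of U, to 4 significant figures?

8.072

The slot axis is L1's direction at 28.7°, so u = (cos 28.7°, sin 28.7°) = (0.8771, 0.4802) and n = (−sin 28.7°, cos 28.7°) = (-0.4802, 0.8771). D is at the origin and N lies 32.7 along u from D, so N = 32.7·u = (28.68, 15.70). Tangency of A1 to both parallel lines with radius 8.7 puts J and Q at D ± 8.7·n: J = (-4.178, 7.631), Q = (4.178, -7.631). Equal radii place E and U the same way about N: E = N + 8.7·n = (24.50, 23.33), U = N − 8.7·n = (32.86, 8.072). So U.y = 8.072.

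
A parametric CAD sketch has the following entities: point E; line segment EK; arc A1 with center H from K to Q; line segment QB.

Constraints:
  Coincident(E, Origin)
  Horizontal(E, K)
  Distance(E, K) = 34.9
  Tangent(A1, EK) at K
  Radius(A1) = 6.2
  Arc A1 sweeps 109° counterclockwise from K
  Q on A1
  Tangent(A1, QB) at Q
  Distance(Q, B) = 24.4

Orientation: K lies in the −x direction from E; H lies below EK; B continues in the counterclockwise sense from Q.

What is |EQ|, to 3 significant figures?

41.6

The tangent condition forces HK to be normal to EK, so H = K + (0, -6.2) = (-34.9, -6.20). On A1, K sits at bearing 90° from H; a 109° counterclockwise sweep puts Q at bearing 199°, so Q = H + 6.2·(cos 199°, sin 199°) = (-40.8, -8.22). Then |EQ| = |Q − E| = 41.6.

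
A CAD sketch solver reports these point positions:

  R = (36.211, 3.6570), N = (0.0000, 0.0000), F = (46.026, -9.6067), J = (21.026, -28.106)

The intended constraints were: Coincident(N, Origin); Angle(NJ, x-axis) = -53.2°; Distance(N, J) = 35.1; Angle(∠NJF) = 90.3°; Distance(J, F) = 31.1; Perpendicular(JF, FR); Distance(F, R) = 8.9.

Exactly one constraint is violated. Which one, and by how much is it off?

Distance(F, R) = 8.9 — off by 7.60.

N = (0.00, 0.00) ✓; NJ at -53.20° ✓; |NJ| = 35.10 ✓; ∠NJF = 90.30° ✓; |JF| = 31.10 ✓; ∠(JF, FR) = 90.00° ✓; |FR| = 16.50 ✗.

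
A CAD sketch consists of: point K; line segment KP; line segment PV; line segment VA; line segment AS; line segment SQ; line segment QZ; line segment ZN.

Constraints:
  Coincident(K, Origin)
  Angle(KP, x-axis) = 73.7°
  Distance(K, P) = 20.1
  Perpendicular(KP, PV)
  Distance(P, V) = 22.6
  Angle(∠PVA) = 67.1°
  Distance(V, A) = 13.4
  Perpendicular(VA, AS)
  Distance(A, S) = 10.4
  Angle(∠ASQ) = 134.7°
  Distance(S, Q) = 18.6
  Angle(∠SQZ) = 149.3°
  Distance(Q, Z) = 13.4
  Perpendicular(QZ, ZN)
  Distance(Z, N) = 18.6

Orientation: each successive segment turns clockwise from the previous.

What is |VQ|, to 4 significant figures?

23.48

K is at the origin; KP runs at 73.7° with length 20.1, so P = (5.641, 19.29). KP is perpendicular to PV, so PV runs at -16.30°; with |PV| = 22.6, V = (27.33, 12.95). ∠PVA = 67.1° gives VA at -129.2° from the x-axis; with |VA| = 13.4, A = (18.86, 2.565). The perpendicularity gives AS at right angles to VA, so AS runs at 140.8°; with |AS| = 10.4, S = (10.80, 9.138). ∠ASQ = 134.7° gives SQ at 95.50° from the x-axis; with |SQ| = 18.6, Q = (9.022, 27.65). Then |VQ| = |Q − V| = 23.48.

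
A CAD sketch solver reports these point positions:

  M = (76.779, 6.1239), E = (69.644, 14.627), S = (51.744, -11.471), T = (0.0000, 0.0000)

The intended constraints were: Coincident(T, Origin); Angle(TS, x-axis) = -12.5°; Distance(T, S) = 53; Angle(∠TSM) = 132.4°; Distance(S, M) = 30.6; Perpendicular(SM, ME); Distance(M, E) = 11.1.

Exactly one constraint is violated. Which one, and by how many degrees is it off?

Perpendicular(SM, ME) — off by 4.90°.

T = (0.00, 0.00) ✓; TS at -12.50° ✓; |TS| = 53.00 ✓; ∠TSM = 132.4° ✓; |SM| = 30.60 ✓; ∠(SM, ME) = 94.90° ✗; |ME| = 11.10 ✓.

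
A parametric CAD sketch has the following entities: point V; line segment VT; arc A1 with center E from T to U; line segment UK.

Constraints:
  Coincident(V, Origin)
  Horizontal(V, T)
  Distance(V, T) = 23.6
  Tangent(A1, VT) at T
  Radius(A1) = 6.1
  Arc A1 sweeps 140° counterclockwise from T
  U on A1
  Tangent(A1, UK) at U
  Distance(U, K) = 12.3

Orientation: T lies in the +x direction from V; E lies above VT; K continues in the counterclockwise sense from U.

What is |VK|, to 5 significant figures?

26.009

On A1, T sits at bearing -90° from E; a 140° counterclockwise sweep puts U at bearing 50°, so U = E + 6.1·(cos 50°, sin 50°) = (27.521, 10.773). Tangency of A1 to UK means the radius EU is perpendicular to UK, so UK runs along (−sin 50°, cos 50°); with |UK| = 12.3, K = (18.099, 18.679). Then |VK| = |K − V| = 26.009.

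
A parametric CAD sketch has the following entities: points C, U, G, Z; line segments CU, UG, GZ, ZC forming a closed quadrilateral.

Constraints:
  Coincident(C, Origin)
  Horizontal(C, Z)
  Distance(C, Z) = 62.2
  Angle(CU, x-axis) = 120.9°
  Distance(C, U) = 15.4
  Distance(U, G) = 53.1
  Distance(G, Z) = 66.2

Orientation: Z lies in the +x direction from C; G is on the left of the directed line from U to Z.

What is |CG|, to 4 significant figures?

60.29

C is at the origin; CZ is horizontal with |CZ| = 62.2 and Z in +x, so Z = (62.2, 0). CU runs at 120.9° with |CU| = 15.4, so U = (-7.909, 13.21). G is determined by |UG| = 53.1 and |GZ| = 66.2 together: it lies at the intersection of circle(U, 53.1) and circle(Z, 66.2). With |UZ| = 71.34, the foot of the radical line on UZ is 24.72 from U and the perpendicular offset is √(53.1² − 24.72²) = 47.00. Taking the left-of-UZ solution: G = (25.09, 54.82).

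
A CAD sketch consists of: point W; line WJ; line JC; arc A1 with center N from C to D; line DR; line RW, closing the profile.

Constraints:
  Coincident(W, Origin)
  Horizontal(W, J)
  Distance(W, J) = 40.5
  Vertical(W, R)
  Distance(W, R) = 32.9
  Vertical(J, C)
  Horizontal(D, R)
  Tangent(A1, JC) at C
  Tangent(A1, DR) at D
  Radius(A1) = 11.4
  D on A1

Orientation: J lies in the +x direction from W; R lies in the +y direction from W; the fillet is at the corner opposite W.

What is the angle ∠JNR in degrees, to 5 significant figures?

139.33°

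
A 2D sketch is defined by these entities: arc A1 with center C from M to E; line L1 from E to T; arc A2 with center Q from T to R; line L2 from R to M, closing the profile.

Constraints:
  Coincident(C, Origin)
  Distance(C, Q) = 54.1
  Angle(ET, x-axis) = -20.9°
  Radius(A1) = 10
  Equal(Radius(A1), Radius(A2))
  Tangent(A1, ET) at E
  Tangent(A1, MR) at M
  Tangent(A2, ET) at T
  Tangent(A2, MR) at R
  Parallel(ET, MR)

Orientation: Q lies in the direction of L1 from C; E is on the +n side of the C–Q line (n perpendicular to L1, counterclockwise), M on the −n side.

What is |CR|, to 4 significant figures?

55.02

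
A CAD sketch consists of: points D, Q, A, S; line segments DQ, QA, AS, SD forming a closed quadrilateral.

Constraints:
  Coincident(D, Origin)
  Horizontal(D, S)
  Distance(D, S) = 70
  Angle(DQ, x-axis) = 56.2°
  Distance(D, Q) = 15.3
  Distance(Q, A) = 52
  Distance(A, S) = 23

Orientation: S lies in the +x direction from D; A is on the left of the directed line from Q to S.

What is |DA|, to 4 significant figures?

63.36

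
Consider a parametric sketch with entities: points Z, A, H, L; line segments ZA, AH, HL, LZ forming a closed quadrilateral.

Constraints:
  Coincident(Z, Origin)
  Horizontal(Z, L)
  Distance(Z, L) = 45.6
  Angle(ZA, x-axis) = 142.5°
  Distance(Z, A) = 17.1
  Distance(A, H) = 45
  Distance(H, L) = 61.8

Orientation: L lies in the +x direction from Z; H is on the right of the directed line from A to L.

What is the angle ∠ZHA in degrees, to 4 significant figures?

19.71°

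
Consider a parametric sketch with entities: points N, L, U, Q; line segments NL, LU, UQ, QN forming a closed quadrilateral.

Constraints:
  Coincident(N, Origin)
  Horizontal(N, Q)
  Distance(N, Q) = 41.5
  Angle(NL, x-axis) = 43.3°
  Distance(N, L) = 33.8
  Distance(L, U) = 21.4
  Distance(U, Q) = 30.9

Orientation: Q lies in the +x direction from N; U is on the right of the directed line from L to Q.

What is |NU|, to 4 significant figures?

12.98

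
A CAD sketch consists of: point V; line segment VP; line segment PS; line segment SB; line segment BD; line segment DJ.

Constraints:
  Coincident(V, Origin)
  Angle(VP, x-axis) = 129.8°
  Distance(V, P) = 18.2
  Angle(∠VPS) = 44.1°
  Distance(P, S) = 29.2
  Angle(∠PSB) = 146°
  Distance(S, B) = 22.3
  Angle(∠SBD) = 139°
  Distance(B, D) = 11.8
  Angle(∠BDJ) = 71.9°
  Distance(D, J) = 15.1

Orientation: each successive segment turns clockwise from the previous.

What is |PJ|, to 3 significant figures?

42.5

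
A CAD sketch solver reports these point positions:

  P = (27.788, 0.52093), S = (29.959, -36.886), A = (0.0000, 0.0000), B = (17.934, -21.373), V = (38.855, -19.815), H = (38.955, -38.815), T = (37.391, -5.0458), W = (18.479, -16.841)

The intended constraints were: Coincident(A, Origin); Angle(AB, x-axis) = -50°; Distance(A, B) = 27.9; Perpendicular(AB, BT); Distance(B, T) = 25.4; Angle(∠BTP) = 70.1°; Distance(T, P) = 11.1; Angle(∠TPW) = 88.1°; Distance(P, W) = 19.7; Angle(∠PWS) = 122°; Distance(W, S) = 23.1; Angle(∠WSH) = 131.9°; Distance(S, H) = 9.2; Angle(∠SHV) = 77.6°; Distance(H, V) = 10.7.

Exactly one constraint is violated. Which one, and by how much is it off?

Distance(H, V) = 10.7 — off by 8.30.

A = (0.00, 0.00) ✓; AB at -50.00° ✓; |AB| = 27.90 ✓; ∠(AB, BT) = 90.00° ✓; |BT| = 25.40 ✓; ∠BTP = 70.10° ✓; |TP| = 11.10 ✓; ∠TPW = 88.10° ✓; |PW| = 19.70 ✓; ∠PWS = 122.0° ✓; |WS| = 23.10 ✓; ∠WSH = 131.9° ✓; |SH| = 9.200 ✓; ∠SHV = 77.60° ✓; |HV| = 19.00 ✗.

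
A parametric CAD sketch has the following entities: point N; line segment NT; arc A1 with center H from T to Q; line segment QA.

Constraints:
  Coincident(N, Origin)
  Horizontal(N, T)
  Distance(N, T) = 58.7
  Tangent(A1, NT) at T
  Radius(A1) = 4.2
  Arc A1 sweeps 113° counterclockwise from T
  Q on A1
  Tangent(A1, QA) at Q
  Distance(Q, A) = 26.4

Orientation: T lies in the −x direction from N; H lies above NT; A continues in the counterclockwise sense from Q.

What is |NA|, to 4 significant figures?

71.78

N is at the origin; NT is horizontal with |NT| = 58.7 and T on the −x side, so T = (-58.70, 0.000). Tangency of A1 to NT means the radius HT is perpendicular to NT, so H = T + (0, 4.2) = (-58.70, 4.200). On A1, T sits at bearing -90° from H; a 113° counterclockwise sweep puts Q at bearing 23°, so Q = H + 4.2·(cos 23°, sin 23°) = (-54.83, 5.841). Since A1 is tangent to QA there, HQ ⟂ QA, so QA runs along (−sin 23°, cos 23°); with |QA| = 26.4, A = (-65.15, 30.14). Then |NA| = |A − N| = 71.78.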